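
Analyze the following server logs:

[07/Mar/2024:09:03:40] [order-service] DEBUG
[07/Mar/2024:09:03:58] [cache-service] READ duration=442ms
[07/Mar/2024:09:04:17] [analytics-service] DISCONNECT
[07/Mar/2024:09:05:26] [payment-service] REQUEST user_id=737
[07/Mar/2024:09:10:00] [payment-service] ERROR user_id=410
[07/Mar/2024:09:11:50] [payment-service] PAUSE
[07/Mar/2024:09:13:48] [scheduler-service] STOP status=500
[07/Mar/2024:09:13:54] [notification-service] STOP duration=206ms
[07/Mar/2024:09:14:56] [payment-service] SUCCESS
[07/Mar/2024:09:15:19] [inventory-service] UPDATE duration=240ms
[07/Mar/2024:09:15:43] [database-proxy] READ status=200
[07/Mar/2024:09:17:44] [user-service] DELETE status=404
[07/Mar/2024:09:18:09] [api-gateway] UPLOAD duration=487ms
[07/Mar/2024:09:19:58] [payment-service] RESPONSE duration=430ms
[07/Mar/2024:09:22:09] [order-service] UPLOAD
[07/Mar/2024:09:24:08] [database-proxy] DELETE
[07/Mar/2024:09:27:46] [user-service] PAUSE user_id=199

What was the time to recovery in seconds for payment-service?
296

To calculate recovery time:

1. Find ERROR event for payment-service: 07/Mar/2024:09:10:00
2. Find next SUCCESS event for payment-service: 07/Mar/2024:09:14:56
3. Recovery time: 07/Mar/2024:09:14:56 - 07/Mar/2024:09:10:00 = 296 seconds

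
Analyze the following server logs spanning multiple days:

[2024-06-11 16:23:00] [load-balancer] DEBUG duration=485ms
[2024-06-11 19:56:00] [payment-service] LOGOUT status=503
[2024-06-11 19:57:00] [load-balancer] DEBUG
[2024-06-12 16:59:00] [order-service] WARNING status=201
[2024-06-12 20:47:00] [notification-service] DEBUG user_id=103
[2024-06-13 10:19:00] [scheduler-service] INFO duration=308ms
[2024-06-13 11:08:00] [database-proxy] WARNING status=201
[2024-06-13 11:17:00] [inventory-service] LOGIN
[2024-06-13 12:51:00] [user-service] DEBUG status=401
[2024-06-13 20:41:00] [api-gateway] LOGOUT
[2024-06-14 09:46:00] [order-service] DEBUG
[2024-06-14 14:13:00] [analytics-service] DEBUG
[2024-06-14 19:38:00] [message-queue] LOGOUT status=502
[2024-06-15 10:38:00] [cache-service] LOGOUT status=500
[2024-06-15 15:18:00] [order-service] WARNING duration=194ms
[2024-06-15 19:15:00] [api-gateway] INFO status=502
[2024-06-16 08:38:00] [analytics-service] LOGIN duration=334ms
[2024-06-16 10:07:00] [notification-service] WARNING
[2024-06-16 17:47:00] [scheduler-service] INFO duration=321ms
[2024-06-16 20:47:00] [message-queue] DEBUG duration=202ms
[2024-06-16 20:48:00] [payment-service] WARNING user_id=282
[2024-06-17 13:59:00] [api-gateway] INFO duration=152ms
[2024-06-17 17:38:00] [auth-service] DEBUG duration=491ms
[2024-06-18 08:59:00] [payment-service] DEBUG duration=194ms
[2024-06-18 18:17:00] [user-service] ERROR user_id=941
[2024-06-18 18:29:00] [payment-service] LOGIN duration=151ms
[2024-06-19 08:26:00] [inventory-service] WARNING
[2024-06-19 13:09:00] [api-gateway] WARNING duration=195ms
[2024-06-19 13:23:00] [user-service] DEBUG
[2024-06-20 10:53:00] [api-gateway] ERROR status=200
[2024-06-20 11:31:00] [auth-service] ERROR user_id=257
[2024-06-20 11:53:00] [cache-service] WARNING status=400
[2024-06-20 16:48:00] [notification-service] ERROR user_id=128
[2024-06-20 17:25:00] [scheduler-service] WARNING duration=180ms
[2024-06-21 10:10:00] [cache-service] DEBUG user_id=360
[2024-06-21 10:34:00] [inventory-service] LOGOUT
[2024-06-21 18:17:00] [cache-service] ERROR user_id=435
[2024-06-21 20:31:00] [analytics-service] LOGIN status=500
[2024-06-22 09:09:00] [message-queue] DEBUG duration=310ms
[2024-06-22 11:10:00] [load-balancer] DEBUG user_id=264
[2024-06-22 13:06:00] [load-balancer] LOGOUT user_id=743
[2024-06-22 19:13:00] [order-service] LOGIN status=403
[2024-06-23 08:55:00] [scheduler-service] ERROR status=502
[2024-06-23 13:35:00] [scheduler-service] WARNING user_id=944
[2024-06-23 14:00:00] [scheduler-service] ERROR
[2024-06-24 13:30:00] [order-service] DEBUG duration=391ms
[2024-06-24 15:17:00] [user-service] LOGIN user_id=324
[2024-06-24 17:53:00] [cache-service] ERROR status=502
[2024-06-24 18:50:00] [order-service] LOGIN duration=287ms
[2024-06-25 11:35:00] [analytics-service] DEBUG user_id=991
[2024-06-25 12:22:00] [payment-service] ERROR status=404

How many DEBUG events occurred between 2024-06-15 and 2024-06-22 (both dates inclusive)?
7

To filter by date range:

1. Date range: 2024-06-15 through 2024-06-22, both dates inclusive
2. Filter for DEBUG events whose date falls in this range
3. Count matching events: 7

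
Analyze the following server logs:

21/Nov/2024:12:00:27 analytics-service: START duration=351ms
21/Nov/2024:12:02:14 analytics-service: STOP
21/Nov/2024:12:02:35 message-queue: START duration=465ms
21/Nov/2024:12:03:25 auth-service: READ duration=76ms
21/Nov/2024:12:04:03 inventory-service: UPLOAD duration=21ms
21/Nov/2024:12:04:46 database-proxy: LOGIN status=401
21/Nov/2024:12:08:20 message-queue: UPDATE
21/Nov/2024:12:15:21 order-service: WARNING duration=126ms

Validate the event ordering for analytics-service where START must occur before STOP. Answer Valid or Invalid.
Valid

To validate ordering:

1. Required order: START → STOP
2. Rule: START must occur before STOP
3. Check actual order of events for analytics-service
4. Result: Valid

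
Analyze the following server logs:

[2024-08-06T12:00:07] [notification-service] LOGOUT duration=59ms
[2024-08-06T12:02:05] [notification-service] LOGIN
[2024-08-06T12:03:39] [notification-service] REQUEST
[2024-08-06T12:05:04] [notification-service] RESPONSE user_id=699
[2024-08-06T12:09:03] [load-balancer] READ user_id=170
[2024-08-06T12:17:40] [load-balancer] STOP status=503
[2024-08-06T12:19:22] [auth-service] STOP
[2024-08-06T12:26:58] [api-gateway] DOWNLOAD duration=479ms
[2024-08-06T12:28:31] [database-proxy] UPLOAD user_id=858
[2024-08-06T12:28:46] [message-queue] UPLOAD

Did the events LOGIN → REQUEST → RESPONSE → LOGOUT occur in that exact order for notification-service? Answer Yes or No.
No

To verify sequence order:

1. Find all events in sequence LOGIN → REQUEST → RESPONSE → LOGOUT for notification-service
2. Extract their timestamps
3. Check if timestamps are in ascending order
4. Result: No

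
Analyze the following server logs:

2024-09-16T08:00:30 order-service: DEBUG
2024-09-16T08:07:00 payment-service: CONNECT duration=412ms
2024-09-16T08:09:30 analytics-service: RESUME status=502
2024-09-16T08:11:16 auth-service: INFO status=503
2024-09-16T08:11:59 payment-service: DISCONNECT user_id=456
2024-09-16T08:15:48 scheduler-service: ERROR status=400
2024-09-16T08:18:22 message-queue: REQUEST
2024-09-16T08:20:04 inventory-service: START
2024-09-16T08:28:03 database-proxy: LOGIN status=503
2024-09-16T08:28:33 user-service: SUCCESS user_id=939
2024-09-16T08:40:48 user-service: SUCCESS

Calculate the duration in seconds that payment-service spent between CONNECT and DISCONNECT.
299

To calculate state duration:

1. Find CONNECT event for payment-service: 2024-09-16T08:07:00
2. Find DISCONNECT event for payment-service: 2024-09-16T08:11:59
3. Calculate duration: 2024-09-16T08:11:59 - 2024-09-16T08:07:00 = 299 seconds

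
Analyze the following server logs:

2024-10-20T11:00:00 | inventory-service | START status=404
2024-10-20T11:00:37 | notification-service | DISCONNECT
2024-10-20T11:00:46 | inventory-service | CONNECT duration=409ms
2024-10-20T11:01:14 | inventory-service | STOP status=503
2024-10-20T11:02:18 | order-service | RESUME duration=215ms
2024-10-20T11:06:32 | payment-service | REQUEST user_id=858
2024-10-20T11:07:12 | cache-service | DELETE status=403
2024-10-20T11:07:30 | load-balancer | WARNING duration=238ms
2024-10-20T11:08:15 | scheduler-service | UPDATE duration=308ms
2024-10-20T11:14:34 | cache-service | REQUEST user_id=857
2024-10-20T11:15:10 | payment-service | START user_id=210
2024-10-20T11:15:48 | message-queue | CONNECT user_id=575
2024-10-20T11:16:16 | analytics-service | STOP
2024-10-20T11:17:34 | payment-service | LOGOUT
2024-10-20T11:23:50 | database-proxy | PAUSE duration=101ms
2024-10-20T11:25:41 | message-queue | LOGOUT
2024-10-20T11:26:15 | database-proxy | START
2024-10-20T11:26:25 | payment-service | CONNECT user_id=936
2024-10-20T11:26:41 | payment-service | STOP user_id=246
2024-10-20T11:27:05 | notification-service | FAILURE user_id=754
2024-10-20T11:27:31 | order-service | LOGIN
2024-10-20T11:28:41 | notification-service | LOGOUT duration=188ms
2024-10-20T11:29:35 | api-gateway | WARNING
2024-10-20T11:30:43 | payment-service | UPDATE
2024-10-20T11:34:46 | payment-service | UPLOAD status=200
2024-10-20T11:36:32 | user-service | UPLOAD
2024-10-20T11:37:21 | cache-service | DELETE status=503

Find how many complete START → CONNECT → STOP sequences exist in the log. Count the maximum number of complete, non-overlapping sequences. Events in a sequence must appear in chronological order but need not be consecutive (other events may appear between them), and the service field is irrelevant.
3

To count sequences:

1. Look for pattern: START → CONNECT → STOP
2. Greedily scan the log in chronological order, matching each sequence element in turn (ignoring service)
3. Each time the full pattern completes, increment the count and restart matching from the next event
4. Complete non-overlapping sequences found: 3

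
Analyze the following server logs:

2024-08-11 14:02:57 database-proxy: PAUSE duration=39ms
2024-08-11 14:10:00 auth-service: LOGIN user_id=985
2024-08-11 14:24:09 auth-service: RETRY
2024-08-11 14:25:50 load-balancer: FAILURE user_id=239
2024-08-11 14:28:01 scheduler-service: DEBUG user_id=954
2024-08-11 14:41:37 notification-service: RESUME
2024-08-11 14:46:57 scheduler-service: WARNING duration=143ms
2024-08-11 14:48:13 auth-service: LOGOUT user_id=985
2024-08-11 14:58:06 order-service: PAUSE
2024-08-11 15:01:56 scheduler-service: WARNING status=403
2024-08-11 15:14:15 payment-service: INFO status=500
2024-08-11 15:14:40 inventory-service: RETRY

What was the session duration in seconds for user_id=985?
2293

To calculate session duration:

1. Find LOGIN event for user_id=985: 2024-08-11 14:10:00
2. Find LOGOUT event for user_id=985: 2024-08-11 14:48:13
3. Session duration: 2024-08-11 14:48:13 - 2024-08-11 14:10:00 = 2293 seconds (38 minutes)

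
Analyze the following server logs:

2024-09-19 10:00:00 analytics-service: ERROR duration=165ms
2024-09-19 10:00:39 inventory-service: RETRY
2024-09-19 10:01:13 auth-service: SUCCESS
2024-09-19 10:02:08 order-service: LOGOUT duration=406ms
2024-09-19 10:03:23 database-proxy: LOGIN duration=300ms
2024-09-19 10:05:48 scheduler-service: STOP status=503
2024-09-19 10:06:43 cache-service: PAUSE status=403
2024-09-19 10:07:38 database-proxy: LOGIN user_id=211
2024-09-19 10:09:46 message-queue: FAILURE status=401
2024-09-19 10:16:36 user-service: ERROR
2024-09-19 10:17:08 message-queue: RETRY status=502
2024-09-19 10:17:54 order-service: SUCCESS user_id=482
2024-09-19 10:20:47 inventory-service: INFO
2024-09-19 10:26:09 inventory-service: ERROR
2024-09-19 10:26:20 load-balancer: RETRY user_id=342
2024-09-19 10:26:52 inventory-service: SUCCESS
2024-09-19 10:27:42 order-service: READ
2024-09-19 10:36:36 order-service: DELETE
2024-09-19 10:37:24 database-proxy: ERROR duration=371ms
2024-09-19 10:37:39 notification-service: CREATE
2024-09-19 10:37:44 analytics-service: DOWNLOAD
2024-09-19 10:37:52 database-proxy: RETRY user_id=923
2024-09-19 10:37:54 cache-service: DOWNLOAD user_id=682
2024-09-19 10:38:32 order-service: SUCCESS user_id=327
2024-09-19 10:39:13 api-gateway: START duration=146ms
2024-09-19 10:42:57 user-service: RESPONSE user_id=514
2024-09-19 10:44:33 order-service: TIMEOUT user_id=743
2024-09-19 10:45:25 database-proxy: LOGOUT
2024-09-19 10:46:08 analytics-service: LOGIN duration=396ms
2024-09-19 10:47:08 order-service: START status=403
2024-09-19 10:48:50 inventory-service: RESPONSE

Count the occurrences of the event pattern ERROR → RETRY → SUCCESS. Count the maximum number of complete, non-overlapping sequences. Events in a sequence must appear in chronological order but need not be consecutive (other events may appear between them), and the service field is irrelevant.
4

To count sequences:

1. Look for pattern: ERROR → RETRY → SUCCESS
2. Greedily scan the log in chronological order, matching each sequence element in turn (ignoring service)
3. Each time the full pattern completes, increment the count and restart matching from the next event
4. Complete non-overlapping sequences found: 4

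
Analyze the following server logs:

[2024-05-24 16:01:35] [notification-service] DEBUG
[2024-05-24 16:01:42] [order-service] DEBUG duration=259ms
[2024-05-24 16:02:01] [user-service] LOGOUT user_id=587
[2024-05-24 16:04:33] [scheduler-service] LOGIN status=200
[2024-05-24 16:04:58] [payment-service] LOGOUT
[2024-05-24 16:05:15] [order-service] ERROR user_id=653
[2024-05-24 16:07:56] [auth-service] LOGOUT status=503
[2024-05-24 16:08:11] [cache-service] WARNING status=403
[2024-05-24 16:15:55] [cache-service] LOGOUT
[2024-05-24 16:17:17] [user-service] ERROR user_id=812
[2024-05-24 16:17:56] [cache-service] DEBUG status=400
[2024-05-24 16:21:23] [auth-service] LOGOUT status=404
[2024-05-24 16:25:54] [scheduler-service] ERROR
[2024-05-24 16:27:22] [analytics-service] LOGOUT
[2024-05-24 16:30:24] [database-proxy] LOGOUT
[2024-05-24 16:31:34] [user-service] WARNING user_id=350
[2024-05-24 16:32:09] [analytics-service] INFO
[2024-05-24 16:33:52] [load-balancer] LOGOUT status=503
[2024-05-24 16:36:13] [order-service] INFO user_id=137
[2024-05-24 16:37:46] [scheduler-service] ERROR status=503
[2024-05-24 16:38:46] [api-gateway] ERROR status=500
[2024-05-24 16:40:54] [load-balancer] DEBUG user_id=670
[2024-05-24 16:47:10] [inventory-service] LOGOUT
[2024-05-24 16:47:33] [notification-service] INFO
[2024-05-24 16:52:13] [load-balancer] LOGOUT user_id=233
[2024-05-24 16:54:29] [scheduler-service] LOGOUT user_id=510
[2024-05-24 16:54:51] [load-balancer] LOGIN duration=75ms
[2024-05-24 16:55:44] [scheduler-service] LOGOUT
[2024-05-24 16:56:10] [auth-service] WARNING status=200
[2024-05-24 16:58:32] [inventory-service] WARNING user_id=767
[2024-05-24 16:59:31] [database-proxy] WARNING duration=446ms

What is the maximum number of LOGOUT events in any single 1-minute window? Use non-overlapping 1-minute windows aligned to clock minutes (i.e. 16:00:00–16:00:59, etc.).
1

To find the burst window:

1. Divide the log period into non-overlapping 1-minute windows starting at 16:00
2. Count LOGOUT events in each window
3. Find the window with maximum count
4. Maximum events in a window: 1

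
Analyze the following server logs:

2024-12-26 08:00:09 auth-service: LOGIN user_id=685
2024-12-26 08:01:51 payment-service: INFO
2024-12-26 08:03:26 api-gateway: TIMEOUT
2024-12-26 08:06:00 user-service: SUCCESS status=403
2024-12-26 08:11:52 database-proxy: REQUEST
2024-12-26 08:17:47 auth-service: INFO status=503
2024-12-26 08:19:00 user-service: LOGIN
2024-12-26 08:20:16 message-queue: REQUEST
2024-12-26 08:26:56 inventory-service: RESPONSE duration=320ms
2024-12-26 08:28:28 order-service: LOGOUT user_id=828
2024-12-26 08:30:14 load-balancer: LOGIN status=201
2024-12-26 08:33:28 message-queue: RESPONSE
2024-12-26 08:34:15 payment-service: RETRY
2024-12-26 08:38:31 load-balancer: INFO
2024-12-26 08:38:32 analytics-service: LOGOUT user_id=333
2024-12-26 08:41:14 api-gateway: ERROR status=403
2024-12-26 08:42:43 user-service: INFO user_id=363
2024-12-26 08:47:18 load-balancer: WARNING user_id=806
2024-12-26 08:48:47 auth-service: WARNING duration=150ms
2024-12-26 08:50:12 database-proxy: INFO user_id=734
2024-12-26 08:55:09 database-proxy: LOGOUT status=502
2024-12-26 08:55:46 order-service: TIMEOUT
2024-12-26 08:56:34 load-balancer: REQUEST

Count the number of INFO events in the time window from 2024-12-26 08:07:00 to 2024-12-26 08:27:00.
1

To count events in the time window:

1. Window boundaries: 2024-12-26 08:07:00 to 2024-12-26 08:27:00
2. Filter for INFO events within this window
3. Count matching events: 1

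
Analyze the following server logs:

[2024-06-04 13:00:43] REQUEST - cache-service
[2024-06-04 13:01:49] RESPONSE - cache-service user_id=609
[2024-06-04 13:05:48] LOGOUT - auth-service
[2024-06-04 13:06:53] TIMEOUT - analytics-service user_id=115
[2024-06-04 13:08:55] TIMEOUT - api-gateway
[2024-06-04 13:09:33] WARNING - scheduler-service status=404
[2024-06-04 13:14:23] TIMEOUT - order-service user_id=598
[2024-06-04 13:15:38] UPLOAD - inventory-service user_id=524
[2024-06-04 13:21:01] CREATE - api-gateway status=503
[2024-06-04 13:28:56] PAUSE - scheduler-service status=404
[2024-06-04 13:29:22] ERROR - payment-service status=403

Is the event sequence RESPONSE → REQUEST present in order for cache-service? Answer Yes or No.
No

To verify sequence order:

1. Find all events in sequence RESPONSE → REQUEST for cache-service
2. Extract their timestamps
3. Check if timestamps are in ascending order
4. Result: No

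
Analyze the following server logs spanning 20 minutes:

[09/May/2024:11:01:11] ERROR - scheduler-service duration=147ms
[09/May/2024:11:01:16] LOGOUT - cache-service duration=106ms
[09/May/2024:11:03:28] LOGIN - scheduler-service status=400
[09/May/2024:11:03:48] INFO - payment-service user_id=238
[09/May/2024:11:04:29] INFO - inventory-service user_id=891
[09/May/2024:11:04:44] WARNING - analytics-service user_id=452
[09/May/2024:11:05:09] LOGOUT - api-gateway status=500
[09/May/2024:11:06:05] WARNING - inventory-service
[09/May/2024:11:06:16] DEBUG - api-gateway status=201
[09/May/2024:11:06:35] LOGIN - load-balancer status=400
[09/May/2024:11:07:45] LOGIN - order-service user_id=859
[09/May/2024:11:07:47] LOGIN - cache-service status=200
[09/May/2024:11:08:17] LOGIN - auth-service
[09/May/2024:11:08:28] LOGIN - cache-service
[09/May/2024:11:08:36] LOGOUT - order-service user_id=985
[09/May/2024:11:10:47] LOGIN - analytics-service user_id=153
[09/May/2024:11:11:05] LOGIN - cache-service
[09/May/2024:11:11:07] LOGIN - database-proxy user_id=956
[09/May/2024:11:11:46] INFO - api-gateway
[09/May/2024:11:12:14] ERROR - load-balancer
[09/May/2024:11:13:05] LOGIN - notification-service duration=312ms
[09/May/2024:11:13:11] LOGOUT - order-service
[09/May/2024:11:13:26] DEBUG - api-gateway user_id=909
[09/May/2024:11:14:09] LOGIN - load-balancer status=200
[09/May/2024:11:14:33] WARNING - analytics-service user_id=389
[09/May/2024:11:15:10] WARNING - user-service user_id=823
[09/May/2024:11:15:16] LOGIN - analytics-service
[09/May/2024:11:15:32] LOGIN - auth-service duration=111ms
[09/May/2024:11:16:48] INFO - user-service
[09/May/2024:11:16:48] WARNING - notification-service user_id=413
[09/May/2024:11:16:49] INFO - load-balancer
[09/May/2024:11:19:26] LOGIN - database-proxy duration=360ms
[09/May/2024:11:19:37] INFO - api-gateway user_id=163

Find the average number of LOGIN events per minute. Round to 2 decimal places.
0.7

To calculate the rate:

1. Count total LOGIN events: 14
2. Total time period: 20 minutes
3. Rate = 14 / 20 = 0.7 events per minute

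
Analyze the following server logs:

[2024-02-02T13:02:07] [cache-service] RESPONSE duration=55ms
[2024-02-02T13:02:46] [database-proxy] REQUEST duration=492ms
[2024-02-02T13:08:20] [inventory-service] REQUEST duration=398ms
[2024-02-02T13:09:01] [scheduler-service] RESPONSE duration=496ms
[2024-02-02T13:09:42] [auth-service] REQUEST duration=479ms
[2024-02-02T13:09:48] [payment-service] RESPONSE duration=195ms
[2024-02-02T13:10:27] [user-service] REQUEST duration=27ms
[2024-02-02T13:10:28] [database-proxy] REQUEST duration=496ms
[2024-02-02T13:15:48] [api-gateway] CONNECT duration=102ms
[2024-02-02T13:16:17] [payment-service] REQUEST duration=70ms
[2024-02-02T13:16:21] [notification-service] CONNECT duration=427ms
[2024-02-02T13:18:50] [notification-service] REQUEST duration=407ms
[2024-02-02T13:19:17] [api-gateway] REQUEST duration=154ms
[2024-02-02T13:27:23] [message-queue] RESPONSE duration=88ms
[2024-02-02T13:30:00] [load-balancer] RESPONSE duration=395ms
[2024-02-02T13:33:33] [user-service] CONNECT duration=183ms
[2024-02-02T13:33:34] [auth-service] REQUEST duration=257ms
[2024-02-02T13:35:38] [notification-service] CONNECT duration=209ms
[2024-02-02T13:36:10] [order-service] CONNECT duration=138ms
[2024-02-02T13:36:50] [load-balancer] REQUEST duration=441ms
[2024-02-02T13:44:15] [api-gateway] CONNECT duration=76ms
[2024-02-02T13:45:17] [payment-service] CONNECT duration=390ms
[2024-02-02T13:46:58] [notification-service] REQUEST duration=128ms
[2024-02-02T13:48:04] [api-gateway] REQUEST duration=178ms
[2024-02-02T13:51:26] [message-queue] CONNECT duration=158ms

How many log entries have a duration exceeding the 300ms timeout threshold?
10

To count timeouts:

1. Threshold: 300ms
2. Extract duration from each log entry
3. Count entries where duration > 300
4. Timeout count: 10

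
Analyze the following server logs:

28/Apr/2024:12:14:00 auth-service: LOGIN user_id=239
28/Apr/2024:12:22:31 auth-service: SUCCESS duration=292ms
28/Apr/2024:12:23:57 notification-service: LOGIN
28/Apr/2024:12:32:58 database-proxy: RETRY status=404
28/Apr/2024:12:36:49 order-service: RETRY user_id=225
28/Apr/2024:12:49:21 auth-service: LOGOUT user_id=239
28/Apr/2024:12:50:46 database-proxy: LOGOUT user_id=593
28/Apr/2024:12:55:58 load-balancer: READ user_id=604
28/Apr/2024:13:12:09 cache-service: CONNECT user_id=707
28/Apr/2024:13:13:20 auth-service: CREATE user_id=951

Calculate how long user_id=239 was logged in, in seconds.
2121

To calculate session duration:

1. Find LOGIN event for user_id=239: 28/Apr/2024:12:14:00
2. Find LOGOUT event for user_id=239: 28/Apr/2024:12:49:21
3. Session duration: 28/Apr/2024:12:49:21 - 28/Apr/2024:12:14:00 = 2121 seconds (35 minutes)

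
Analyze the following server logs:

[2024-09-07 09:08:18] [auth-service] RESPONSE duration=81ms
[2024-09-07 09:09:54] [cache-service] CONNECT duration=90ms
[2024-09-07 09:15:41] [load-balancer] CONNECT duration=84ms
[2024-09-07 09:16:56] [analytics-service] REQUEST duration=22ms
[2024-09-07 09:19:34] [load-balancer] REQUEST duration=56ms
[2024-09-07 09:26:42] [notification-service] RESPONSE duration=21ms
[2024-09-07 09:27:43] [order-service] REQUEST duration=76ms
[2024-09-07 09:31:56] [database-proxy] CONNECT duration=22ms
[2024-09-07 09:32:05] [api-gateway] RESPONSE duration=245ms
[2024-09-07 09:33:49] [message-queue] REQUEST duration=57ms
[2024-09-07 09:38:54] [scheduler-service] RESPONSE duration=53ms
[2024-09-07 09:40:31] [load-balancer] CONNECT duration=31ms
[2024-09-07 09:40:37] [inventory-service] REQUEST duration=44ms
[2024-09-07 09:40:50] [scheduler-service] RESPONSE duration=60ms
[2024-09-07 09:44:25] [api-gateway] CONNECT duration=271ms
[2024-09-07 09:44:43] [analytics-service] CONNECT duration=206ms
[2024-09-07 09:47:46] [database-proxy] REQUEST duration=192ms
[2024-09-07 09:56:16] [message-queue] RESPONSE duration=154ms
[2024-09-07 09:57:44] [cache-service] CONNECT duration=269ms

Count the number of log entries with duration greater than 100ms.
6

To count timeouts:

1. Threshold: 100ms
2. Extract duration from each log entry
3. Count entries where duration > 100
4. Timeout count: 6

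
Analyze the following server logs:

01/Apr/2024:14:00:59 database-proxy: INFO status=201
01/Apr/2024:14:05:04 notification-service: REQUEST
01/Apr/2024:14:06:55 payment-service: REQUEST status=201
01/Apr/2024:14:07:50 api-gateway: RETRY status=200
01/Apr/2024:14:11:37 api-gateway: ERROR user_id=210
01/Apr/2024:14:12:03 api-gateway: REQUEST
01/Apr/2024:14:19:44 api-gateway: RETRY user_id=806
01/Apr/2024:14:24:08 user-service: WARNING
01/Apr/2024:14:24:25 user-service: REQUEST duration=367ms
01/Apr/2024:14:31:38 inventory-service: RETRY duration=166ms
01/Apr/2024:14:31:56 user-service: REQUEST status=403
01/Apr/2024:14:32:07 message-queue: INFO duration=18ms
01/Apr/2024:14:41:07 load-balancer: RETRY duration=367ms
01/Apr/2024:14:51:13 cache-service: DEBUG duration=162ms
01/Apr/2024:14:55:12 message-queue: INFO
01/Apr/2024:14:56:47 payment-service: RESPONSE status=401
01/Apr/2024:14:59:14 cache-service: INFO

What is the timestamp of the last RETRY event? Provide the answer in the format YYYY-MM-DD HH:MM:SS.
2024-04-01 14:41:07

To find the last event:

1. Filter for all RETRY events
2. Sort by timestamp
3. Select the last one
4. Timestamp: 2024-04-01 14:41:07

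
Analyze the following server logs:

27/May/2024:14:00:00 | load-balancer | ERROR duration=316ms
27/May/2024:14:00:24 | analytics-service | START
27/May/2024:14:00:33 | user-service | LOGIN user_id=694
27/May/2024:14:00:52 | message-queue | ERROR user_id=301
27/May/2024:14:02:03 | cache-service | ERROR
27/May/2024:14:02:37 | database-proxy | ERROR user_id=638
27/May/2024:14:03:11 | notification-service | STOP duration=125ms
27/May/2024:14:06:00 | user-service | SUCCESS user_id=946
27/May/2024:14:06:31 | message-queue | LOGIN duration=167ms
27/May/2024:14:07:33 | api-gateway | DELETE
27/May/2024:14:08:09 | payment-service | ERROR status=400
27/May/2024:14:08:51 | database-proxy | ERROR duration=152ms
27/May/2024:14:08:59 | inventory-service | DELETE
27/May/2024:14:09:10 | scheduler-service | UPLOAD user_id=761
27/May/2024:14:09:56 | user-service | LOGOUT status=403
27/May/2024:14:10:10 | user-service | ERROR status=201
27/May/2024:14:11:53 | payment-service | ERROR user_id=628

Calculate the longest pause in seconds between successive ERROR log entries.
332

To find the longest gap:

1. Extract all ERROR events in chronological order
2. Calculate time differences between consecutive events
3. Find the maximum difference
4. Longest gap: 332 seconds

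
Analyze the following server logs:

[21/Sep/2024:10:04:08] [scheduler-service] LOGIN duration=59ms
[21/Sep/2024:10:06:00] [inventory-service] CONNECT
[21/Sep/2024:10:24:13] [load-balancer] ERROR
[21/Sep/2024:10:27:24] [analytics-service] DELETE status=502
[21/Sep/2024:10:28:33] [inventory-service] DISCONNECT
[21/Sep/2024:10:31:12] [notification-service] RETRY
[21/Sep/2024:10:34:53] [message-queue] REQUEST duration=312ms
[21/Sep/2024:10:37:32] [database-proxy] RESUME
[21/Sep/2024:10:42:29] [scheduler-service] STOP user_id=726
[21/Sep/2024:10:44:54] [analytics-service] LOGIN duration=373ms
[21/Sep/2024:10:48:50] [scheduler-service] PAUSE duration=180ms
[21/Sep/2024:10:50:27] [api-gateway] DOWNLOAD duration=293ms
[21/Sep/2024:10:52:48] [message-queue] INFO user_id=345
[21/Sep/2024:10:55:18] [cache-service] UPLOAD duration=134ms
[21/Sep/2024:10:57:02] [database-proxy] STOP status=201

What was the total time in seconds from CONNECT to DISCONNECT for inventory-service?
1353

To calculate state duration:

1. Find CONNECT event for inventory-service: 21/Sep/2024:10:06:00
2. Find DISCONNECT event for inventory-service: 21/Sep/2024:10:28:33
3. Calculate duration: 21/Sep/2024:10:28:33 - 21/Sep/2024:10:06:00 = 1353 seconds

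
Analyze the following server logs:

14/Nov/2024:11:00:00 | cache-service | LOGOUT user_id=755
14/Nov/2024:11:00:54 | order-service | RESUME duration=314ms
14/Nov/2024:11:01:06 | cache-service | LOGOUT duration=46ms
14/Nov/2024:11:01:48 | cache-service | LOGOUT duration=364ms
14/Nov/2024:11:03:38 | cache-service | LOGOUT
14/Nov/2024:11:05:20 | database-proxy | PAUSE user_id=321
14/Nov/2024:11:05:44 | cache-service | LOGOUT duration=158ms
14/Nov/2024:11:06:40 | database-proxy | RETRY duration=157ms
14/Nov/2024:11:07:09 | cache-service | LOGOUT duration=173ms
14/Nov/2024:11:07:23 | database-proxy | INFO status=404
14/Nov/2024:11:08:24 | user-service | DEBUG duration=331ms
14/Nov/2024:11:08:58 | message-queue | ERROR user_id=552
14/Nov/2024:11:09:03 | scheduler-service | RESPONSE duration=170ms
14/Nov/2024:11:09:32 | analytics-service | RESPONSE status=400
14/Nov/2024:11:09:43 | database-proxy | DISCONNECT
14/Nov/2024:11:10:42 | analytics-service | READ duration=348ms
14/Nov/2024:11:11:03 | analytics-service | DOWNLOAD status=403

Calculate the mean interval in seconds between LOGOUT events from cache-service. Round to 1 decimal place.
85.8

To calculate average interval:

1. Find all LOGOUT events for cache-service in order
2. Calculate time gaps between consecutive events
3. Compute mean of gaps: 429 / 5 = 85.8 seconds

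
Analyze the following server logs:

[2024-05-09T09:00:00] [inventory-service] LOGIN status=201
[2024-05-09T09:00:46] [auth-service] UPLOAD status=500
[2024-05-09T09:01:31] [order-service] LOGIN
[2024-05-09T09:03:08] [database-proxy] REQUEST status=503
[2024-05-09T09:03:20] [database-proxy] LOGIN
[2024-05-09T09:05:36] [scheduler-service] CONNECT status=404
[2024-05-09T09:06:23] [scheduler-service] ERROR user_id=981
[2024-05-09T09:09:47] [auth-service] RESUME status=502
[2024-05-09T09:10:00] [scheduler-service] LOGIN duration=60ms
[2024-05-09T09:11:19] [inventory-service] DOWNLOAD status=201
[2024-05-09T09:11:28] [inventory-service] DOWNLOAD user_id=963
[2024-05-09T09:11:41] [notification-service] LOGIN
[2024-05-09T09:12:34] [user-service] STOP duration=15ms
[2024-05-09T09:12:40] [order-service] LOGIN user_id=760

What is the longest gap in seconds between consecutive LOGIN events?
400

To find the longest gap:

1. Extract all LOGIN events in chronological order
2. Calculate time differences between consecutive events
3. Find the maximum difference
4. Longest gap: 400 seconds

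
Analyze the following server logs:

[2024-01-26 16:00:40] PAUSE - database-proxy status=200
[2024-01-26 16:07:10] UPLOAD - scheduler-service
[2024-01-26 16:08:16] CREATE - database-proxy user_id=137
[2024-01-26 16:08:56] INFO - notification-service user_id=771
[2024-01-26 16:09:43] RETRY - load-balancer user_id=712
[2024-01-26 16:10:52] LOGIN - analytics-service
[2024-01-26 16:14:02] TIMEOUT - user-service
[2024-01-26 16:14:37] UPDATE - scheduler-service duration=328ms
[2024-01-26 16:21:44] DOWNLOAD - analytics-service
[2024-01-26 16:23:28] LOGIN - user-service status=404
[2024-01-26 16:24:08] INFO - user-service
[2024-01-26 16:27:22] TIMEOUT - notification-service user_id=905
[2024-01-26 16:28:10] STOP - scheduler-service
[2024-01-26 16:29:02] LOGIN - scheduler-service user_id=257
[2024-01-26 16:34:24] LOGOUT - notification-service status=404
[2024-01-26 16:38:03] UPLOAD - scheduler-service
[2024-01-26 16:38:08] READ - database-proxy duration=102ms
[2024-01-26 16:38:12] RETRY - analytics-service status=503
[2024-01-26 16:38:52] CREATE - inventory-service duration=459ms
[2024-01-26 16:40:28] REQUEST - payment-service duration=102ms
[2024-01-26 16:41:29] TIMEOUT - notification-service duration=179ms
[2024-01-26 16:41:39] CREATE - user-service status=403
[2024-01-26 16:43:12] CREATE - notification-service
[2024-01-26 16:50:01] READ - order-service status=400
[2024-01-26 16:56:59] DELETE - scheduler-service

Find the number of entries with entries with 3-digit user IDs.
5

To find matching entries:

1. Pattern to match: entries with 3-digit user IDs
2. Scan each log entry for the pattern
3. Count matches: 5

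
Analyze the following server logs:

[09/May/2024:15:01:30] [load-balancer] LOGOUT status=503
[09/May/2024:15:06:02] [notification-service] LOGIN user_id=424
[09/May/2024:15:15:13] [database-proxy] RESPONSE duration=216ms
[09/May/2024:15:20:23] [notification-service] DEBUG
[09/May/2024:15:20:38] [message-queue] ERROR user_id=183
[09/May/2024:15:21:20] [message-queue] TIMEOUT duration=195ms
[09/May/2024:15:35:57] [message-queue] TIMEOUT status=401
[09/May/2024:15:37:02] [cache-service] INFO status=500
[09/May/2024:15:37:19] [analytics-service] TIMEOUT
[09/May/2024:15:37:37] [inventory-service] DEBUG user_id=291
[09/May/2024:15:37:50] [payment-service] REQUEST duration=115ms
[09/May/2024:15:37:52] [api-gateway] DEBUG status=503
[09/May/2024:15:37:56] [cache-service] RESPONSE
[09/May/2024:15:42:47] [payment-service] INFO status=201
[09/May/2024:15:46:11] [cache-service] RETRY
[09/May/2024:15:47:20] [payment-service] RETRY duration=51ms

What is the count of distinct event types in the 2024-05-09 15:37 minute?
5

To count unique event types:

1. Filter events in the minute starting at 2024-05-09 15:37
2. Extract event types from matching entries
3. Count unique types: 5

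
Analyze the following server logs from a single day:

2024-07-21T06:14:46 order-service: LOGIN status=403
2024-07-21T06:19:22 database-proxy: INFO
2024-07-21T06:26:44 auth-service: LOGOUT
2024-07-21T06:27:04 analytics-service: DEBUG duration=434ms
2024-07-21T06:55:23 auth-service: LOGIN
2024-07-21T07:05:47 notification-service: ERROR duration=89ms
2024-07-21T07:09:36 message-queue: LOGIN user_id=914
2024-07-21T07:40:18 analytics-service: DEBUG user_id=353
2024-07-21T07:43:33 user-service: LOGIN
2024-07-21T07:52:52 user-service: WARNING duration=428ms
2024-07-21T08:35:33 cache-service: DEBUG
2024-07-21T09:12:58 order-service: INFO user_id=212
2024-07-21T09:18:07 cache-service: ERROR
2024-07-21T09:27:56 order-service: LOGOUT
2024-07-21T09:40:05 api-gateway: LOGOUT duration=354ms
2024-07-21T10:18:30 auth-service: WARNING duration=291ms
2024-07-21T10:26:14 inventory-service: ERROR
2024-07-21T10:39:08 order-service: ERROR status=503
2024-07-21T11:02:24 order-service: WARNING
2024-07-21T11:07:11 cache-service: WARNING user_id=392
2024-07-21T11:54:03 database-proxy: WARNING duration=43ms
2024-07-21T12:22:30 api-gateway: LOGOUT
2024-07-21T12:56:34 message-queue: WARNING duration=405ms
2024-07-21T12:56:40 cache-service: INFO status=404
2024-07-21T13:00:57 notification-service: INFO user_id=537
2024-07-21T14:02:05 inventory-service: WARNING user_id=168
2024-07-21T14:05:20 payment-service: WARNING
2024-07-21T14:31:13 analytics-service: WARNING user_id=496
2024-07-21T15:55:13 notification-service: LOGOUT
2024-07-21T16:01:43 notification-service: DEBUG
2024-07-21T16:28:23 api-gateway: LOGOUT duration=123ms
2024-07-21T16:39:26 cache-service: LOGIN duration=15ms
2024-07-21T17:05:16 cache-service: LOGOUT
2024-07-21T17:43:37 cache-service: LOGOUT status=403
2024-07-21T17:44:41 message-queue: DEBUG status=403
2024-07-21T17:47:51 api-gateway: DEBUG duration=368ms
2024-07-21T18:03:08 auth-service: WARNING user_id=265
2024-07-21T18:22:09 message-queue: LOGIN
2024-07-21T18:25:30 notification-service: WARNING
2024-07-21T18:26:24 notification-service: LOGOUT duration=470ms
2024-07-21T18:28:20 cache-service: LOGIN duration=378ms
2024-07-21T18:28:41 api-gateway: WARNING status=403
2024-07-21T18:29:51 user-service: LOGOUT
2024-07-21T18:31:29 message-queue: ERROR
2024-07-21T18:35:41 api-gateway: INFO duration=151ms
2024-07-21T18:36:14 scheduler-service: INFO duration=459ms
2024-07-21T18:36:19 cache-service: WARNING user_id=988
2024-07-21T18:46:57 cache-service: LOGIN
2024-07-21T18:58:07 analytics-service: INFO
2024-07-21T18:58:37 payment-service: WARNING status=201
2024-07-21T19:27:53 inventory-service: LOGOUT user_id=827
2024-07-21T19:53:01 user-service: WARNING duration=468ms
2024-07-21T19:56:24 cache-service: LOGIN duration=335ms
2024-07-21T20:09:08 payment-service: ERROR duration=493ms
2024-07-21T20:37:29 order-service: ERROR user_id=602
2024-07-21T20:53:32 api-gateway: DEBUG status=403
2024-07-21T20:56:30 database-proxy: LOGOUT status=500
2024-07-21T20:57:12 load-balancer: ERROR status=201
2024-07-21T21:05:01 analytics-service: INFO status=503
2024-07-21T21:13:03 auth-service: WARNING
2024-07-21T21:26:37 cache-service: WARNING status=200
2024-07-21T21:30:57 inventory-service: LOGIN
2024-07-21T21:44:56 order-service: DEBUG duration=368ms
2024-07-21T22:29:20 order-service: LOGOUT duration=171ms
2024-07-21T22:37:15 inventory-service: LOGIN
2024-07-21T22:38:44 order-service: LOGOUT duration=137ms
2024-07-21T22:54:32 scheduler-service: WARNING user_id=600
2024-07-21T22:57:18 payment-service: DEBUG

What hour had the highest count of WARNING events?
18

To find the peak hour:

1. Group all WARNING events by hour
2. Count events in each hour
3. Find hour with maximum count
4. Peak hour: 18 (with 5 events)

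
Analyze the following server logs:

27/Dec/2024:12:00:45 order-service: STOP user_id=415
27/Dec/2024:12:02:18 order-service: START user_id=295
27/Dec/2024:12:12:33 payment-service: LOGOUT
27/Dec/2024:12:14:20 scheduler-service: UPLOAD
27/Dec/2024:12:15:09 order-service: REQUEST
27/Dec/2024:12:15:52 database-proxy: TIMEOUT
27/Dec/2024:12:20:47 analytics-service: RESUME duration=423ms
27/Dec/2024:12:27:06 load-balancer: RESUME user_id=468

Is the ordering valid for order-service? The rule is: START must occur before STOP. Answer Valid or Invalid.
Invalid

To validate ordering:

1. Required order: START → STOP
2. Rule: START must occur before STOP
3. Check actual order of events for order-service
4. Result: Invalid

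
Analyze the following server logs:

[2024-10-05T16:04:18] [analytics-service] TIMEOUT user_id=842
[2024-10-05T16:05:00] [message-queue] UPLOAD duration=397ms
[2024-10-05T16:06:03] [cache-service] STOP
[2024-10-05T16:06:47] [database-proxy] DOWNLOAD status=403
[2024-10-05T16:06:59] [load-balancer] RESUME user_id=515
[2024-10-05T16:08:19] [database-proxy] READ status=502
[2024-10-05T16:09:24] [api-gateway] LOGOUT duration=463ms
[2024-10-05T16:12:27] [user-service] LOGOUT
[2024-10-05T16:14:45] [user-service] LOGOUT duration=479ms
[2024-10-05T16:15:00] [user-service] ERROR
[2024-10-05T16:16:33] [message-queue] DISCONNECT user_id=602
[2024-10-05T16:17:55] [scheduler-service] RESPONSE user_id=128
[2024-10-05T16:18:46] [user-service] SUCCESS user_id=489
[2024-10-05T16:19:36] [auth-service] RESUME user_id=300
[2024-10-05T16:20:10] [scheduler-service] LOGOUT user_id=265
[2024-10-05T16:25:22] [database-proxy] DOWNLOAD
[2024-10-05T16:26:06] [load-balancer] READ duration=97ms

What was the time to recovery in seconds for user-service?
226

To calculate recovery time:

1. Find ERROR event for user-service: 2024-10-05T16:15:00
2. Find next SUCCESS event for user-service: 2024-10-05T16:18:46
3. Recovery time: 2024-10-05T16:18:46 - 2024-10-05T16:15:00 = 226 seconds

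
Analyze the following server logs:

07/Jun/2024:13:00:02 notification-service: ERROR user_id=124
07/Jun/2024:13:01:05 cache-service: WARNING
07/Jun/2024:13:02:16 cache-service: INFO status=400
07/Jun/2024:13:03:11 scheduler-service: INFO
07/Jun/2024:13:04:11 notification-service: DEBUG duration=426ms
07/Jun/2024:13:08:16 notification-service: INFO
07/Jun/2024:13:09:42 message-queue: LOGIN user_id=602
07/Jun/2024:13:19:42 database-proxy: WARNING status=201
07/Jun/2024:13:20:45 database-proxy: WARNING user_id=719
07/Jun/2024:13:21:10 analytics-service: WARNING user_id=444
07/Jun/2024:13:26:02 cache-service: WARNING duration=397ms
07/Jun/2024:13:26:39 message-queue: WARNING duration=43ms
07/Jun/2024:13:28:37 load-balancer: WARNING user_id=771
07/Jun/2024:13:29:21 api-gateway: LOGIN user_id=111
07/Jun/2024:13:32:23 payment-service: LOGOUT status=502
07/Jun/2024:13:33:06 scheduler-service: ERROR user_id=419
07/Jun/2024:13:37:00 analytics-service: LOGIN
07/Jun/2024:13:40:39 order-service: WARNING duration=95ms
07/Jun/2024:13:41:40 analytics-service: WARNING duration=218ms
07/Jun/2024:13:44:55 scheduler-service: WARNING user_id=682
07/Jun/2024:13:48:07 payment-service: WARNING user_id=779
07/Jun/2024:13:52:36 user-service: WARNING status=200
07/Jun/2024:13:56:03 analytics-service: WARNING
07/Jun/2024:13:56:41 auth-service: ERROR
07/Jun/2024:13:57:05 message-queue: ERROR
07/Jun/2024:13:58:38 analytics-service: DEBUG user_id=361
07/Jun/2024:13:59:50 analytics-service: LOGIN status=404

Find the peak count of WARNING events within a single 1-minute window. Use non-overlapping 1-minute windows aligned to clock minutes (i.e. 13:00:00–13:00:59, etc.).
2

To find the burst window:

1. Divide the log period into non-overlapping 1-minute windows starting at 13:00
2. Count WARNING events in each window
3. Find the window with maximum count
4. Maximum events in a window: 2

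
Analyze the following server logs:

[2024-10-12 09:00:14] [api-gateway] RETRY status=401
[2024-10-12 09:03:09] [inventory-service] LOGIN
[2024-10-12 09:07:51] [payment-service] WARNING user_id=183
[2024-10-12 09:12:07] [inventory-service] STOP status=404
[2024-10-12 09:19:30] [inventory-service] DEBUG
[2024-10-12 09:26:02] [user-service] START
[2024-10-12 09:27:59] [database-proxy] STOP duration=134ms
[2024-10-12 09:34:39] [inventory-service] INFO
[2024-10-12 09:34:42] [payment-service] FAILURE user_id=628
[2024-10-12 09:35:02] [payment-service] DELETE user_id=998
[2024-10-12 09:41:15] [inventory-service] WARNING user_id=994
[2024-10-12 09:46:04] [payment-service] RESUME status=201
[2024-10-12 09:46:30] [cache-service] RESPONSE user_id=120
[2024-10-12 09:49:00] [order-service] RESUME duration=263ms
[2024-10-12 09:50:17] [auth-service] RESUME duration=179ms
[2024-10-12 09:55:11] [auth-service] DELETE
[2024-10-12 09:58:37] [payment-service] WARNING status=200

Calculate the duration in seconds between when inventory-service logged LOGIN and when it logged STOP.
538

To find the time between events:

1. Locate the first LOGIN event for inventory-service: 2024-10-12 09:03:09
2. Locate the first STOP event for inventory-service: 2024-10-12 09:12:07
3. Calculate the difference: 2024-10-12 09:12:07 - 2024-10-12 09:03:09 = 538 seconds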